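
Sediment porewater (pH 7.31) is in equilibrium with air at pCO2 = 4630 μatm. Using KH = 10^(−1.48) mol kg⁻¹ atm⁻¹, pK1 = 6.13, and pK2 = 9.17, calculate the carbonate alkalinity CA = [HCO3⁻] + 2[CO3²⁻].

CA = 2.38 mmol/kg

[CO2*] = KH · pCO2 = 10^(−1.48) × 4630×10^-6 = 1.533×10^-4 mol/kg
α₀ = 1/(1 + K1/[H⁺] + K1K2/[H⁺]²) = 1/(1 + 10^+1.18 + 10^-0.68) = 0.06118
DIC = [CO2*]/α₀ = 1.533×10^-4 / 0.06118 = 2.506 mmol/kg
CA = (α₁ + 2α₂)·DIC = (0.9260 + 2×0.01278) × 2.506 = 2.38 mmol/kg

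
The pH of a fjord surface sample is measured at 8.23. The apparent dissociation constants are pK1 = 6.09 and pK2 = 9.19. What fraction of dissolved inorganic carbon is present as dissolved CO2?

α₀ = 1 / (1 + K1/[H⁺] + K1K2/[H⁺]²) = 1 / (1 + 10^+2.14 + 10^+1.18)
   = 1 / (1 + 138.04 + 15.136) = 1/154.17 = 0.006486

α₀ = 0.00649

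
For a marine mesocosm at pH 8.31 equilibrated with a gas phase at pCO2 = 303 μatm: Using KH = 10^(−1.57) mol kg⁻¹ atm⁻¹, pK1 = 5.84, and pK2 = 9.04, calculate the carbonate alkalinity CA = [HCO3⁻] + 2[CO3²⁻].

[CO2*] = KH · pCO2 = 10^(−1.57) × 303×10^-6 = 8.155×10^-6 mol/kg
α₀ = 1/(1 + K1/[H⁺] + K1K2/[H⁺]²) = 1/(1 + 10^+2.47 + 10^+1.74) = 0.002848
DIC = [CO2*]/α₀ = 8.155×10^-6 / 0.002848 = 2.863 mmol/kg
CA = (α₁ + 2α₂)·DIC = (0.8406 + 2×0.1565) × 2.863 = 3.30 mmol/kg

CA = 3.30 mmol/kg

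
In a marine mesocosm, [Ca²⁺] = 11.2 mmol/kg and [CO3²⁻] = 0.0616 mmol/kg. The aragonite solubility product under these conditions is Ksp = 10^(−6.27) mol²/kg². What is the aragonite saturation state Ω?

Ω = 1.28

Ksp = 10^(−6.27) = 5.370×10^-7
Ω = [Ca²⁺][CO3²⁻]/Ksp = (11.2×10^-3)(0.0616×10^-3) / 5.370×10^-7 = 1.28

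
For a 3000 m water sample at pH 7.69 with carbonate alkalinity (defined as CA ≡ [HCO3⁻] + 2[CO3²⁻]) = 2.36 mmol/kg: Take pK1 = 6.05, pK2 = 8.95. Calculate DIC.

DIC = 2.29 mmol/kg

CA = [HCO3⁻] + 2[CO3²⁻] = (α₁ + 2α₂)·DIC
At pH 7.69: [H⁺]/K1 = 10^-1.64 = 0.022909, K2/[H⁺] = 10^-1.26 = 0.054954
α₁ = 1/(1 + 0.022909 + 0.054954) = 1/1.0779 = 0.9278; α₂ = α₁·K2/[H⁺] = 0.05098
α₁ + 2α₂ = 1.0297
DIC = CA / (α₁ + 2α₂) = 2.36 / 1.0297 = 2.29 mmol/kg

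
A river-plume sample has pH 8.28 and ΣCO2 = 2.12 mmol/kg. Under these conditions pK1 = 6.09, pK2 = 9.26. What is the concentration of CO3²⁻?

[CO3²⁻] = 0.200 mmol/kg

α₂ = 1 / (1 + [H⁺]/K2 + [H⁺]²/(K1K2)) = 1 / (1 + 10^+0.98 + 10^-1.21)
   = 1 / (1 + 9.5499 + 0.061660) = 1/10.612 = 0.09424
[CO3²⁻] = α₂ × DIC = 0.09424 × 2.12 = 0.200 mmol/kg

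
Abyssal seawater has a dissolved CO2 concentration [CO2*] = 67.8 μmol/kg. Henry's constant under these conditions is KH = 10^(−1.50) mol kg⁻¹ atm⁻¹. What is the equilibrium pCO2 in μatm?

KH = 10^(−1.50) = 3.162×10^-2 mol kg⁻¹ atm⁻¹
pCO2 = [CO2*]/KH = 67.8×10^-6 / 3.162×10^-2 = 2.14×10^-3 atm = 2140 μatm

pCO2 = 2140 μatm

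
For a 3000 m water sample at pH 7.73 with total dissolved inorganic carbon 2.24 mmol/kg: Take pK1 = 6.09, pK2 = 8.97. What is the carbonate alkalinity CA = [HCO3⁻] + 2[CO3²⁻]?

CA = 2.31 mmol/kg

CA = [HCO3⁻] + 2[CO3²⁻] = (α₁ + 2α₂)·DIC
At pH 7.73: [H⁺]/K1 = 10^-1.64 = 0.022909, K2/[H⁺] = 10^-1.24 = 0.057544
α₁ = 1/(1 + 0.022909 + 0.057544) = 1/1.0805 = 0.9255; α₂ = α₁·K2/[H⁺] = 0.05326
α₁ + 2α₂ = 1.0321
CA = 1.0321 × 2.24 = 2.31 mmol/kg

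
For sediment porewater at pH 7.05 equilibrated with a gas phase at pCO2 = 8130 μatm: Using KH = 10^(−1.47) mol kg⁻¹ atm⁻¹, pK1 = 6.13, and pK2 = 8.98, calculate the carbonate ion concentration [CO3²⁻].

[CO2*] = KH · pCO2 = 10^(−1.47) × 8130×10^-6 = 2.755×10^-4 mol/kg
α₀ = 1/(1 + K1/[H⁺] + K1K2/[H⁺]²) = 1/(1 + 10^+0.92 + 10^-1.01) = 0.1062
DIC = [CO2*]/α₀ = 2.755×10^-4 / 0.1062 = 2.594 mmol/kg
[CO3²⁻] = α₂·DIC; α₂ = 0.01038, so [CO3²⁻] = 0.01038 × 2.594 = 0.0269 mmol/kg

[CO3²⁻] = 0.0269 mmol/kg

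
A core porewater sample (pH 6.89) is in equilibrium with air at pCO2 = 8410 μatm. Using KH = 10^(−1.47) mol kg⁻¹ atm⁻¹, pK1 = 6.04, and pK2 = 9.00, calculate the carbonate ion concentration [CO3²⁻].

[CO2*] = KH · pCO2 = 10^(−1.47) × 8410×10^-6 = 2.850×10^-4 mol/kg
α₀ = 1/(1 + K1/[H⁺] + K1K2/[H⁺]²) = 1/(1 + 10^+0.85 + 10^-1.26) = 0.1229
DIC = [CO2*]/α₀ = 2.850×10^-4 / 0.1229 = 2.318 mmol/kg
[CO3²⁻] = α₂·DIC; α₂ = 0.006756, so [CO3²⁻] = 0.006756 × 2.318 = 0.0157 mmol/kg = 15.7 μmol/kg

[CO3²⁻] = 15.7 μmol/kg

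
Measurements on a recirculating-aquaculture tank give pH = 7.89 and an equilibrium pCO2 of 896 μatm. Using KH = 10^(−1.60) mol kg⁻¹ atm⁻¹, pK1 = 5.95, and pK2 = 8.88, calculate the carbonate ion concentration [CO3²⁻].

[CO3²⁻] = 0.201 mmol/kg

[CO2*] = KH · pCO2 = 10^(−1.60) × 896×10^-6 = 2.251×10^-5 mol/kg
α₀ = 1/(1 + K1/[H⁺] + K1K2/[H⁺]²) = 1/(1 + 10^+1.94 + 10^+0.95) = 0.01031
DIC = [CO2*]/α₀ = 2.251×10^-5 / 0.01031 = 2.183 mmol/kg
[CO3²⁻] = α₂·DIC; α₂ = 0.09187, so [CO3²⁻] = 0.09187 × 2.183 = 0.201 mmol/kg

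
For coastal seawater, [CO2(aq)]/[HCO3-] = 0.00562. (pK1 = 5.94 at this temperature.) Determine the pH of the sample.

pH = 8.19

From K1 = [H⁺][HCO3-]/[CO2(aq)]:  pH = pK1 − log₁₀([CO2(aq)]/[HCO3-])
log₁₀(0.00562) = -2.250
pH = 5.94 − (-2.250) = 8.19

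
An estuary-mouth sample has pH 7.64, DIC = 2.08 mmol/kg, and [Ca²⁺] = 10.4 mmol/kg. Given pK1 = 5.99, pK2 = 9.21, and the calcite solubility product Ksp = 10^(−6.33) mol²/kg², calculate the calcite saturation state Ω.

α₂ = 1 / (1 + [H⁺]/K2 + [H⁺]²/(K1K2)) = 1 / (1 + 10^+1.57 + 10^-0.08)
   = 1 / (1 + 37.154 + 0.83176) = 1/38.985 = 0.02565
[CO3²⁻] = α₂ × DIC = 0.02565 × 2.08 = 0.05335 mmol/kg
Ksp = 10^(−6.33) = 4.677×10^-7
Ω = [Ca²⁺][CO3²⁻]/Ksp = (10.4×10^-3)(5.335×10^-5) / 4.677×10^-7 = 1.19

Ω = 1.19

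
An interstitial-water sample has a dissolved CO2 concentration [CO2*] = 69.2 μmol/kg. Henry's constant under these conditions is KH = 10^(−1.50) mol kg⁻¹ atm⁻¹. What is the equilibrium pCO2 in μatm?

pCO2 = 2190 μatm

KH = 10^(−1.50) = 3.162×10^-2 mol kg⁻¹ atm⁻¹
pCO2 = [CO2*]/KH = 69.2×10^-6 / 3.162×10^-2 = 2.19×10^-3 atm = 2190 μatm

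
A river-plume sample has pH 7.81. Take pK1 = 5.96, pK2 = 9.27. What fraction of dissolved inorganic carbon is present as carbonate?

α₂ = 0.0331

α₂ = 1 / (1 + [H⁺]/K2 + [H⁺]²/(K1K2)) = 1 / (1 + 10^+1.46 + 10^-0.39)
   = 1 / (1 + 28.840 + 0.40738) = 1/30.248 = 0.03306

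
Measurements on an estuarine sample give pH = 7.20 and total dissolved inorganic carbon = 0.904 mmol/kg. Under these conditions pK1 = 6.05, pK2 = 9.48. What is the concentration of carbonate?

α₂ = 1 / (1 + [H⁺]/K2 + [H⁺]²/(K1K2)) = 1 / (1 + 10^+2.28 + 10^+1.13)
   = 1 / (1 + 190.55 + 13.490) = 1/205.04 = 0.004877
[CO3²⁻] = α₂ × DIC = 0.004877 × 0.904 = 0.00441 mmol/kg = 4.41 μmol/kg

[CO3²⁻] = 4.41 μmol/kg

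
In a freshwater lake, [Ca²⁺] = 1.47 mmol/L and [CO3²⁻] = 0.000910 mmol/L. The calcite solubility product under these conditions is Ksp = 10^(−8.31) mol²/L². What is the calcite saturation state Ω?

Ksp = 10^(−8.31) = 4.898×10^-9
Ω = [Ca²⁺][CO3²⁻]/Ksp = (1.47×10^-3)(0.000910×10^-3) / 4.898×10^-9 = 0.273

Ω = 0.273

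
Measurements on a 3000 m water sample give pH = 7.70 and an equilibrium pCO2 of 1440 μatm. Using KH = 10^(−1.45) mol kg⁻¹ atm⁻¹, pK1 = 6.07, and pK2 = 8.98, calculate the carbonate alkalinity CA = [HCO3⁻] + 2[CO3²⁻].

[CO2*] = KH · pCO2 = 10^(−1.45) × 1440×10^-6 = 5.109×10^-5 mol/kg
α₀ = 1/(1 + K1/[H⁺] + K1K2/[H⁺]²) = 1/(1 + 10^+1.63 + 10^+0.35) = 0.02179
DIC = [CO2*]/α₀ = 5.109×10^-5 / 0.02179 = 2.345 mmol/kg
CA = (α₁ + 2α₂)·DIC = (0.9294 + 2×0.04878) × 2.345 = 2.41 mmol/kg

CA = 2.41 mmol/kg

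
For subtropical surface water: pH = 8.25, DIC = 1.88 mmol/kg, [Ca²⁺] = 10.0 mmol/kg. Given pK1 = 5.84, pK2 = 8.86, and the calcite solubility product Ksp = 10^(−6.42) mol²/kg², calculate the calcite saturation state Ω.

α₂ = 1 / (1 + [H⁺]/K2 + [H⁺]²/(K1K2)) = 1 / (1 + 10^+0.61 + 10^-1.80)
   = 1 / (1 + 4.0738 + 0.015849) = 1/5.0897 = 0.1965
[CO3²⁻] = α₂ × DIC = 0.1965 × 1.88 = 0.3694 mmol/kg
Ksp = 10^(−6.42) = 3.802×10^-7
Ω = [Ca²⁺][CO3²⁻]/Ksp = (10.0×10^-3)(3.694×10^-4) / 3.802×10^-7 = 9.72

Ω = 9.72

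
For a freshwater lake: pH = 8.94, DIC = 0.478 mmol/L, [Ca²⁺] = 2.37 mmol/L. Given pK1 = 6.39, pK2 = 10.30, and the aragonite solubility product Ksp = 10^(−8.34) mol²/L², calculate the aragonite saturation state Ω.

α₂ = 1 / (1 + [H⁺]/K2 + [H⁺]²/(K1K2)) = 1 / (1 + 10^+1.36 + 10^-1.19)
   = 1 / (1 + 22.909 + 0.064565) = 1/23.973 = 0.04171
[CO3²⁻] = α₂ × DIC = 0.04171 × 0.478 = 0.01994 mmol/L = 19.94 μmol/L
Ksp = 10^(−8.34) = 4.571×10^-9
Ω = [Ca²⁺][CO3²⁻]/Ksp = (2.37×10^-3)(1.994×10^-5) / 4.571×10^-9 = 10.3

Ω = 10.3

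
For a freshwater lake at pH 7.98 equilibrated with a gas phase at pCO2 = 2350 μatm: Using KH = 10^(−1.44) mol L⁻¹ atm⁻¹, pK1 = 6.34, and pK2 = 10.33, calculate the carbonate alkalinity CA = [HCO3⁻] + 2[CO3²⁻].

[CO2*] = KH · pCO2 = 10^(−1.44) × 2350×10^-6 = 8.532×10^-5 mol/L
α₀ = 1/(1 + K1/[H⁺] + K1K2/[H⁺]²) = 1/(1 + 10^+1.64 + 10^-0.71) = 0.02230
DIC = [CO2*]/α₀ = 8.532×10^-5 / 0.02230 = 3.826 mmol/L
CA = (α₁ + 2α₂)·DIC = (0.9734 + 2×0.004348) × 3.826 = 3.76 mmol/L

CA = 3.76 mmol/L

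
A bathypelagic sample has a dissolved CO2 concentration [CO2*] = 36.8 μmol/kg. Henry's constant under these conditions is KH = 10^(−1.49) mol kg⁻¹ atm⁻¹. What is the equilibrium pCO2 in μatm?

pCO2 = 1140 μatm

KH = 10^(−1.49) = 3.236×10^-2 mol kg⁻¹ atm⁻¹
pCO2 = [CO2*]/KH = 36.8×10^-6 / 3.236×10^-2 = 1.14×10^-3 atm = 1140 μatm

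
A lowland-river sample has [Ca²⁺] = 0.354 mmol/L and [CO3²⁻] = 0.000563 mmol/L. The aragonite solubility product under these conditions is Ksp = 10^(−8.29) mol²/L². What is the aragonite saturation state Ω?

Ksp = 10^(−8.29) = 5.129×10^-9
Ω = [Ca²⁺][CO3²⁻]/Ksp = (0.354×10^-3)(0.000563×10^-3) / 5.129×10^-9 = 0.0389

Ω = 0.0389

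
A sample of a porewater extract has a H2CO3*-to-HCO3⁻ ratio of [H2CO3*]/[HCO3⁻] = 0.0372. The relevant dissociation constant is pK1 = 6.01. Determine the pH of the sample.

pH = 7.44

From K1 = [H⁺][HCO3⁻]/[H2CO3*]:  pH = pK1 − log₁₀([H2CO3*]/[HCO3⁻])
log₁₀(0.0372) = -1.429
pH = 6.01 − (-1.429) = 7.44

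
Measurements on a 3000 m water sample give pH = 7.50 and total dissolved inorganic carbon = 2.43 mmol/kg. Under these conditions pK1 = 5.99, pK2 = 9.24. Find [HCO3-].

α₁ = 1 / (1 + [H⁺]/K1 + K2/[H⁺]) = 1 / (1 + 10^-1.51 + 10^-1.74)
   = 1 / (1 + 0.030903 + 0.018197) = 1/1.0491 = 0.9532
[HCO3⁻] = α₁ × DIC = 0.9532 × 2.43 = 2.32 mmol/kg

[HCO3⁻] = 2.32 mmol/kg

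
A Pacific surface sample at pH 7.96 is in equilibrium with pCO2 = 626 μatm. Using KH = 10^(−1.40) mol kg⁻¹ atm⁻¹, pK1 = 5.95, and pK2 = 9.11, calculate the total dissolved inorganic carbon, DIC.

DIC = 2.76 mmol/kg

[CO2*] = KH · pCO2 = 10^(−1.40) × 626×10^-6 = 2.492×10^-5 mol/kg
α₀ = 1/(1 + K1/[H⁺] + K1K2/[H⁺]²) = 1/(1 + 10^+2.01 + 10^+0.86) = 0.009044
DIC = [CO2*]/α₀ = 2.492×10^-5 / 0.009044 = 2.76 mmol/kg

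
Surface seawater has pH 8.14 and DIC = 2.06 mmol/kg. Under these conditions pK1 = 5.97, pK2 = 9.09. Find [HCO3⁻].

α₁ = 1 / (1 + [H⁺]/K1 + K2/[H⁺]) = 1 / (1 + 10^-2.17 + 10^-0.95)
   = 1 / (1 + 0.0067608 + 0.11220) = 1/1.1190 = 0.8937
[HCO3⁻] = α₁ × DIC = 0.8937 × 2.06 = 1.84 mmol/kg

[HCO3⁻] = 1.84 mmol/kg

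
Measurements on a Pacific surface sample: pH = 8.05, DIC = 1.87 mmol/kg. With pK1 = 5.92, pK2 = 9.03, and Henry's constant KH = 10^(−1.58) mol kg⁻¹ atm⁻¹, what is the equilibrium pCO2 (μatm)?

pCO2 = 474 μatm

α₀ = 1 / (1 + K1/[H⁺] + K1K2/[H⁺]²) = 1 / (1 + 10^+2.13 + 10^+1.15)
   = 1 / (1 + 134.90 + 14.125) = 1/150.02 = 0.006666
[CO2*] = α₀ × DIC = 0.006666 × 1.87 = 0.01246 mmol/kg = 12.46 μmol/kg
pCO2 = [CO2*]/KH = 1.246×10^-5 / 2.630×10^-2 = 474 μatm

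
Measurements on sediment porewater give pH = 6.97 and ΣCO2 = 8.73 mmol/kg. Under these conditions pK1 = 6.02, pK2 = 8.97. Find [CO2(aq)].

α₀ = 1 / (1 + K1/[H⁺] + K1K2/[H⁺]²) = 1 / (1 + 10^+0.95 + 10^-1.05)
   = 1 / (1 + 8.9125 + 0.089125) = 1/10.002 = 0.09998
[CO2*] = α₀ × DIC = 0.09998 × 8.73 = 0.873 mmol/kg

[CO2*] = 0.873 mmol/kg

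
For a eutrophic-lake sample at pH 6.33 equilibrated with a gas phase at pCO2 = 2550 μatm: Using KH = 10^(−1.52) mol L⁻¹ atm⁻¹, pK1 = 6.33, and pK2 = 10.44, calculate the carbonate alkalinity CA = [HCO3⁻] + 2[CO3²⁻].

CA = 0.0770 mmol/L

[CO2*] = KH · pCO2 = 10^(−1.52) × 2550×10^-6 = 7.701×10^-5 mol/L
α₀ = 1/(1 + K1/[H⁺] + K1K2/[H⁺]²) = 1/(1 + 10^+0.00 + 10^-4.11) = 0.5000
DIC = [CO2*]/α₀ = 7.701×10^-5 / 0.5000 = 0.1540 mmol/L
CA = (α₁ + 2α₂)·DIC = (0.5000 + 2×3.881×10^-5) × 0.1540 = 0.0770 mmol/L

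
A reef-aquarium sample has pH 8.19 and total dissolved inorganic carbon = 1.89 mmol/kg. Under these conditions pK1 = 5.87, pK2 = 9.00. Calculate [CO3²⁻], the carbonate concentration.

[CO3²⁻] = 0.252 mmol/kg

α₂ = 1 / (1 + [H⁺]/K2 + [H⁺]²/(K1K2)) = 1 / (1 + 10^+0.81 + 10^-1.51)
   = 1 / (1 + 6.4565 + 0.030903) = 1/7.4874 = 0.1336
[CO3²⁻] = α₂ × DIC = 0.1336 × 1.89 = 0.252 mmol/kg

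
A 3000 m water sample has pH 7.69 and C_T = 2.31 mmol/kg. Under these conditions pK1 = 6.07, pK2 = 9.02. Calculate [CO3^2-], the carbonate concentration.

α₂ = 1 / (1 + [H⁺]/K2 + [H⁺]²/(K1K2)) = 1 / (1 + 10^+1.33 + 10^-0.29)
   = 1 / (1 + 21.380 + 0.51286) = 1/22.892 = 0.04368
[CO3²⁻] = α₂ × DIC = 0.04368 × 2.31 = 0.101 mmol/kg

[CO3²⁻] = 0.101 mmol/kg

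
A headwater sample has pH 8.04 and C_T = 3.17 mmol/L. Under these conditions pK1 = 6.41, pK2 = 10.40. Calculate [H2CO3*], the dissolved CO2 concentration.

[CO2*] = 0.0723 mmol/L

α₀ = 1 / (1 + K1/[H⁺] + K1K2/[H⁺]²) = 1 / (1 + 10^+1.63 + 10^-0.73)
   = 1 / (1 + 42.658 + 0.18621) = 1/43.844 = 0.02281
[CO2*] = α₀ × DIC = 0.02281 × 3.17 = 0.0723 mmol/L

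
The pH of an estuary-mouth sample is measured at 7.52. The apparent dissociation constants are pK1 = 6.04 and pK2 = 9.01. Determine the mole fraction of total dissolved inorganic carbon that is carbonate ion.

α₂ = 0.0304

α₂ = 1 / (1 + [H⁺]/K2 + [H⁺]²/(K1K2)) = 1 / (1 + 10^+1.49 + 10^+0.01)
   = 1 / (1 + 30.903 + 1.0233) = 1/32.926 = 0.03037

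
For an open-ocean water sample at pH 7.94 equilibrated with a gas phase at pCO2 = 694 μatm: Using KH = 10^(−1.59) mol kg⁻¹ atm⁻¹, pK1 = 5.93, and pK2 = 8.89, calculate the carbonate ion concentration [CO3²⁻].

[CO2*] = KH · pCO2 = 10^(−1.59) × 694×10^-6 = 1.784×10^-5 mol/kg
α₀ = 1/(1 + K1/[H⁺] + K1K2/[H⁺]²) = 1/(1 + 10^+2.01 + 10^+1.06) = 0.008710
DIC = [CO2*]/α₀ = 1.784×10^-5 / 0.008710 = 2.048 mmol/kg
[CO3²⁻] = α₂·DIC; α₂ = 0.1000, so [CO3²⁻] = 0.1000 × 2.048 = 0.205 mmol/kg

[CO3²⁻] = 0.205 mmol/kg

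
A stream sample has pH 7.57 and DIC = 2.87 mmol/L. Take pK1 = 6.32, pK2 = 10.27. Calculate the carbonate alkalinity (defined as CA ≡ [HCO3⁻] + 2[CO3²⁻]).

CA = [HCO3⁻] + 2[CO3²⁻] = (α₁ + 2α₂)·DIC
At pH 7.57: [H⁺]/K1 = 10^-1.25 = 0.056234, K2/[H⁺] = 10^-2.70 = 0.0019953
α₁ = 1/(1 + 0.056234 + 0.0019953) = 1/1.0582 = 0.9450; α₂ = α₁·K2/[H⁺] = 0.001885
α₁ + 2α₂ = 0.9487
CA = 0.9487 × 2.87 = 2.72 mmol/L

CA = 2.72 mmol/L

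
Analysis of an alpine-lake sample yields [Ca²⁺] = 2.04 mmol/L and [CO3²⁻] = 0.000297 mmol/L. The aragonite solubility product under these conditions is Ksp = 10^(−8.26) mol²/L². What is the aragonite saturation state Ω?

Ksp = 10^(−8.26) = 5.495×10^-9
Ω = [Ca²⁺][CO3²⁻]/Ksp = (2.04×10^-3)(0.000297×10^-3) / 5.495×10^-9 = 0.110

Ω = 0.110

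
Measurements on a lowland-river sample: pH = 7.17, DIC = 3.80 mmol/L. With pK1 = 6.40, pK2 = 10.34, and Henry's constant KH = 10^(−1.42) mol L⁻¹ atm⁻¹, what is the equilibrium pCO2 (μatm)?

pCO2 = 1.45×10^4 μatm

α₀ = 1 / (1 + K1/[H⁺] + K1K2/[H⁺]²) = 1 / (1 + 10^+0.77 + 10^-2.40)
   = 1 / (1 + 5.8884 + 0.0039811) = 1/6.8924 = 0.1451
[CO2*] = α₀ × DIC = 0.1451 × 3.80 = 0.5513 mmol/L
pCO2 = [CO2*]/KH = 5.513×10^-4 / 3.802×10^-2 = 1.45×10^4 μatm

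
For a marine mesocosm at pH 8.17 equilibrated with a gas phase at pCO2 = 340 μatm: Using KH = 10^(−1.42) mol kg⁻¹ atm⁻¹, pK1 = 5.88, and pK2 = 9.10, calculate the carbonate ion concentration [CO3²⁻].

[CO3²⁻] = 0.296 mmol/kg

[CO2*] = KH · pCO2 = 10^(−1.42) × 340×10^-6 = 1.293×10^-5 mol/kg
α₀ = 1/(1 + K1/[H⁺] + K1K2/[H⁺]²) = 1/(1 + 10^+2.29 + 10^+1.36) = 0.004568
DIC = [CO2*]/α₀ = 1.293×10^-5 / 0.004568 = 2.830 mmol/kg
[CO3²⁻] = α₂·DIC; α₂ = 0.1047, so [CO3²⁻] = 0.1047 × 2.830 = 0.296 mmol/kg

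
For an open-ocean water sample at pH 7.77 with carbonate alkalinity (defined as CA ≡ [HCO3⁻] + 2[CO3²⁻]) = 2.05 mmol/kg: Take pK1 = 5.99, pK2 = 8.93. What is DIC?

DIC = 1.96 mmol/kg

CA = [HCO3⁻] + 2[CO3²⁻] = (α₁ + 2α₂)·DIC
At pH 7.77: [H⁺]/K1 = 10^-1.78 = 0.016596, K2/[H⁺] = 10^-1.16 = 0.069183
α₁ = 1/(1 + 0.016596 + 0.069183) = 1/1.0858 = 0.9210; α₂ = α₁·K2/[H⁺] = 0.06372
α₁ + 2α₂ = 1.0484
DIC = CA / (α₁ + 2α₂) = 2.05 / 1.0484 = 1.96 mmol/kg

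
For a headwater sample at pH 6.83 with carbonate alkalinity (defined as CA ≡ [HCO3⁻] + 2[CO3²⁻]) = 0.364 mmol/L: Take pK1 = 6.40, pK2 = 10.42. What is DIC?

CA = [HCO3⁻] + 2[CO3²⁻] = (α₁ + 2α₂)·DIC
At pH 6.83: [H⁺]/K1 = 10^-0.43 = 0.37154, K2/[H⁺] = 10^-3.59 = 0.00025704
α₁ = 1/(1 + 0.37154 + 0.00025704) = 1/1.3718 = 0.7290; α₂ = α₁·K2/[H⁺] = 0.0001874
α₁ + 2α₂ = 0.7293
DIC = CA / (α₁ + 2α₂) = 0.364 / 0.7293 = 0.499 mmol/L

DIC = 0.499 mmol/L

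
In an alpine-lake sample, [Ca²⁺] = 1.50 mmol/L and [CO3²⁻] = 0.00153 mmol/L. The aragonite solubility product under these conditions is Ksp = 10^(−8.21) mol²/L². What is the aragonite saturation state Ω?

Ksp = 10^(−8.21) = 6.166×10^-9
Ω = [Ca²⁺][CO3²⁻]/Ksp = (1.50×10^-3)(0.00153×10^-3) / 6.166×10^-9 = 0.372

Ω = 0.372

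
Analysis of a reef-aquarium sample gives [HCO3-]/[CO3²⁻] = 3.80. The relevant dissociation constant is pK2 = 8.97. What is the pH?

pH = 8.39

From K2 = [H⁺][CO3²⁻]/[HCO3-]:  pH = pK2 − log₁₀([HCO3-]/[CO3²⁻])
log₁₀(3.80) = +0.580
pH = 8.97 − (+0.580) = 8.39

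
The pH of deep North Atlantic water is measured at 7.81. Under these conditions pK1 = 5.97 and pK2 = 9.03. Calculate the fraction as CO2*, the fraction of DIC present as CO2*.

α₀ = 0.0134

α₀ = 1 / (1 + K1/[H⁺] + K1K2/[H⁺]²) = 1 / (1 + 10^+1.84 + 10^+0.62)
   = 1 / (1 + 69.183 + 4.1687) = 1/74.352 = 0.01345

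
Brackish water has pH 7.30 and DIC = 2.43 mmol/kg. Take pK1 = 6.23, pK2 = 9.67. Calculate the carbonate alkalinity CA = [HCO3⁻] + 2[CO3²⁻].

CA = 2.25 mmol/kg

CA = [HCO3⁻] + 2[CO3²⁻] = (α₁ + 2α₂)·DIC
At pH 7.30: [H⁺]/K1 = 10^-1.07 = 0.085114, K2/[H⁺] = 10^-2.37 = 0.0042658
α₁ = 1/(1 + 0.085114 + 0.0042658) = 1/1.0894 = 0.9180; α₂ = α₁·K2/[H⁺] = 0.003916
α₁ + 2α₂ = 0.9258
CA = 0.9258 × 2.43 = 2.25 mmol/kg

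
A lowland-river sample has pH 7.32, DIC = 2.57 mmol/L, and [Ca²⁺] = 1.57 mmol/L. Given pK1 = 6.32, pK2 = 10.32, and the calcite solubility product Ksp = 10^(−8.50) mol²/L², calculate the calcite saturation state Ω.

α₂ = 1 / (1 + [H⁺]/K2 + [H⁺]²/(K1K2)) = 1 / (1 + 10^+3.00 + 10^+2.00)
   = 1 / (1 + 1000.0 + 100.00) = 1/1101.0 = 0.0009083
[CO3²⁻] = α₂ × DIC = 0.0009083 × 2.57 = 0.002334 mmol/L = 2.334 μmol/L
Ksp = 10^(−8.50) = 3.162×10^-9
Ω = [Ca²⁺][CO3²⁻]/Ksp = (1.57×10^-3)(2.334×10^-6) / 3.162×10^-9 = 1.16

Ω = 1.16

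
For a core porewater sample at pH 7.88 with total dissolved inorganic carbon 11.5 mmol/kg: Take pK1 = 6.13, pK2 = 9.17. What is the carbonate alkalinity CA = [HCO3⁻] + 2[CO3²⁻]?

CA = 11.9 mmol/kg

CA = [HCO3⁻] + 2[CO3²⁻] = (α₁ + 2α₂)·DIC
At pH 7.88: [H⁺]/K1 = 10^-1.75 = 0.017783, K2/[H⁺] = 10^-1.29 = 0.051286
α₁ = 1/(1 + 0.017783 + 0.051286) = 1/1.0691 = 0.9354; α₂ = α₁·K2/[H⁺] = 0.04797
α₁ + 2α₂ = 1.0313
CA = 1.0313 × 11.5 = 11.9 mmol/kg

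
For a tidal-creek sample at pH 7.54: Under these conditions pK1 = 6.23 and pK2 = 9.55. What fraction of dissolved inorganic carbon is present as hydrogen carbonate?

α₁ = 1 / (1 + [H⁺]/K1 + K2/[H⁺]) = 1 / (1 + 10^-1.31 + 10^-2.01)
   = 1 / (1 + 0.048978 + 0.0097724) = 1/1.0588 = 0.9445

α₁ = 0.945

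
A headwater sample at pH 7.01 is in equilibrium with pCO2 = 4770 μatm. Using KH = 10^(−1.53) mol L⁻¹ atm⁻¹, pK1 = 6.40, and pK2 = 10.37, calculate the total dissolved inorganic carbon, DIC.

[CO2*] = KH · pCO2 = 10^(−1.53) × 4770×10^-6 = 1.408×10^-4 mol/L
α₀ = 1/(1 + K1/[H⁺] + K1K2/[H⁺]²) = 1/(1 + 10^+0.61 + 10^-2.75) = 0.1970
DIC = [CO2*]/α₀ = 1.408×10^-4 / 0.1970 = 0.715 mmol/L

DIC = 0.715 mmol/L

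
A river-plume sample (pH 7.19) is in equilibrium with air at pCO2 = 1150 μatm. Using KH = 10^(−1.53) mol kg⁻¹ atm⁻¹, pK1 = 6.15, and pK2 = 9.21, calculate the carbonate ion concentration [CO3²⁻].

[CO3²⁻] = 3.55 μmol/kg

[CO2*] = KH · pCO2 = 10^(−1.53) × 1150×10^-6 = 3.394×10^-5 mol/kg
α₀ = 1/(1 + K1/[H⁺] + K1K2/[H⁺]²) = 1/(1 + 10^+1.04 + 10^-0.98) = 0.08285
DIC = [CO2*]/α₀ = 3.394×10^-5 / 0.08285 = 0.4096 mmol/kg
[CO3²⁻] = α₂·DIC; α₂ = 0.008676, so [CO3²⁻] = 0.008676 × 0.4096 = 0.00355 mmol/kg = 3.55 μmol/kg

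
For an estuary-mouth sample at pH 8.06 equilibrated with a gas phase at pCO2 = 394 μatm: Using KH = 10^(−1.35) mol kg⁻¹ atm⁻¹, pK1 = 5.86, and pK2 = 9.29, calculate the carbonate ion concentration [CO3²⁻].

[CO3²⁻] = 0.164 mmol/kg

[CO2*] = KH · pCO2 = 10^(−1.35) × 394×10^-6 = 1.760×10^-5 mol/kg
α₀ = 1/(1 + K1/[H⁺] + K1K2/[H⁺]²) = 1/(1 + 10^+2.20 + 10^+0.97) = 0.005923
DIC = [CO2*]/α₀ = 1.760×10^-5 / 0.005923 = 2.971 mmol/kg
[CO3²⁻] = α₂·DIC; α₂ = 0.05528, so [CO3²⁻] = 0.05528 × 2.971 = 0.164 mmol/kg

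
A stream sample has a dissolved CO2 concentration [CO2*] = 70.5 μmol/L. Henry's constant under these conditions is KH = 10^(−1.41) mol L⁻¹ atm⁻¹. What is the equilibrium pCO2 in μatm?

KH = 10^(−1.41) = 3.890×10^-2 mol L⁻¹ atm⁻¹
pCO2 = [CO2*]/KH = 70.5×10^-6 / 3.890×10^-2 = 1.81×10^-3 atm = 1810 μatm

pCO2 = 1810 μatm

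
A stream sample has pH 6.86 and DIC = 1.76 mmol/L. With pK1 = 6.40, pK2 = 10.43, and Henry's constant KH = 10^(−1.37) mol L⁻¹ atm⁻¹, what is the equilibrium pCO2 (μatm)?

pCO2 = 1.06×10^4 μatm

α₀ = 1 / (1 + K1/[H⁺] + K1K2/[H⁺]²) = 1 / (1 + 10^+0.46 + 10^-3.11)
   = 1 / (1 + 2.8840 + 0.00077625) = 1/3.8848 = 0.2574
[CO2*] = α₀ × DIC = 0.2574 × 1.76 = 0.4530 mmol/L
pCO2 = [CO2*]/KH = 4.530×10^-4 / 4.266×10^-2 = 1.06×10^4 μatm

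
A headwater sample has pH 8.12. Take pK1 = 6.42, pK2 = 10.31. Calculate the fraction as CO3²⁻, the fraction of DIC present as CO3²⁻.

α₂ = 1 / (1 + [H⁺]/K2 + [H⁺]²/(K1K2)) = 1 / (1 + 10^+2.19 + 10^+0.49)
   = 1 / (1 + 154.88 + 3.0903) = 1/158.97 = 0.006290

α₂ = 0.00629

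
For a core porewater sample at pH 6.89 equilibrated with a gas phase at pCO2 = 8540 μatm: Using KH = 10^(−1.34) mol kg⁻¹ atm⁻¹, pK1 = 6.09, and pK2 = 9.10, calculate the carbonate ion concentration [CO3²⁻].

[CO2*] = KH · pCO2 = 10^(−1.34) × 8540×10^-6 = 3.904×10^-4 mol/kg
α₀ = 1/(1 + K1/[H⁺] + K1K2/[H⁺]²) = 1/(1 + 10^+0.80 + 10^-1.41) = 0.1361
DIC = [CO2*]/α₀ = 3.904×10^-4 / 0.1361 = 2.869 mmol/kg
[CO3²⁻] = α₂·DIC; α₂ = 0.005294, so [CO3²⁻] = 0.005294 × 2.869 = 0.0152 mmol/kg = 15.2 μmol/kg

[CO3²⁻] = 15.2 μmol/kg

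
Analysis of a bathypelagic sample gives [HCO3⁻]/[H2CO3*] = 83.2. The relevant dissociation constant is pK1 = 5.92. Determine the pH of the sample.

From K1 = [H⁺][HCO3⁻]/[H2CO3*]:  pH = pK1 + log₁₀([HCO3⁻]/[H2CO3*])
log₁₀(83.2) = +1.920
pH = 5.92 + (+1.920) = 7.84

pH = 7.84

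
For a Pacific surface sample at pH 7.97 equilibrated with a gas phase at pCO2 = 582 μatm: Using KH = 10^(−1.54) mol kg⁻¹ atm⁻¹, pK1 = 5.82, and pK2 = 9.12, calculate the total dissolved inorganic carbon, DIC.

[CO2*] = KH · pCO2 = 10^(−1.54) × 582×10^-6 = 1.679×10^-5 mol/kg
α₀ = 1/(1 + K1/[H⁺] + K1K2/[H⁺]²) = 1/(1 + 10^+2.15 + 10^+1.00) = 0.006568
DIC = [CO2*]/α₀ = 1.679×10^-5 / 0.006568 = 2.56 mmol/kg

DIC = 2.56 mmol/kg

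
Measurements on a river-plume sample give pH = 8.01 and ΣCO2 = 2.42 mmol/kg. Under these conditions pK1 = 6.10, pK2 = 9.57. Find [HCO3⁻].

α₁ = 1 / (1 + [H⁺]/K1 + K2/[H⁺]) = 1 / (1 + 10^-1.91 + 10^-1.56)
   = 1 / (1 + 0.012303 + 0.027542) = 1/1.0398 = 0.9617
[HCO3⁻] = α₁ × DIC = 0.9617 × 2.42 = 2.33 mmol/kg

[HCO3⁻] = 2.33 mmol/kg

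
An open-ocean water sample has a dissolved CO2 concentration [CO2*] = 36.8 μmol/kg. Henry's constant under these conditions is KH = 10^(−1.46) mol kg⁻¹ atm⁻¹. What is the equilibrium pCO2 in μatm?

KH = 10^(−1.46) = 3.467×10^-2 mol kg⁻¹ atm⁻¹
pCO2 = [CO2*]/KH = 36.8×10^-6 / 3.467×10^-2 = 1.06×10^-3 atm = 1060 μatm

pCO2 = 1060 μatm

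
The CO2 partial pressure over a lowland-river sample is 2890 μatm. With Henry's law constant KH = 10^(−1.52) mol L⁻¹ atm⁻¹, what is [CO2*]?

[CO2*] = 87.3 μmol/L

KH = 10^(−1.52) = 3.020×10^-2 mol L⁻¹ atm⁻¹
[CO2*] = KH · pCO2 = 3.020×10^-2 × 2890×10^-6 atm = 8.73×10^-5 mol/L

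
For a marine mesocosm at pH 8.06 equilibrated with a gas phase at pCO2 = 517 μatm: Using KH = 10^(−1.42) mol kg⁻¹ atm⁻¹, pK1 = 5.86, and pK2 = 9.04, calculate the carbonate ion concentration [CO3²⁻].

[CO2*] = KH · pCO2 = 10^(−1.42) × 517×10^-6 = 1.966×10^-5 mol/kg
α₀ = 1/(1 + K1/[H⁺] + K1K2/[H⁺]²) = 1/(1 + 10^+2.20 + 10^+1.22) = 0.005679
DIC = [CO2*]/α₀ = 1.966×10^-5 / 0.005679 = 3.461 mmol/kg
[CO3²⁻] = α₂·DIC; α₂ = 0.09425, so [CO3²⁻] = 0.09425 × 3.461 = 0.326 mmol/kg

[CO3²⁻] = 0.326 mmol/kg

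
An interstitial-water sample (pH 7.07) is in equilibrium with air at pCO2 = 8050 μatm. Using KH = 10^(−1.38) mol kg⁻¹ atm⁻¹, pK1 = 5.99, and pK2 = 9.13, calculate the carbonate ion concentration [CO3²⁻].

[CO2*] = KH · pCO2 = 10^(−1.38) × 8050×10^-6 = 3.356×10^-4 mol/kg
α₀ = 1/(1 + K1/[H⁺] + K1K2/[H⁺]²) = 1/(1 + 10^+1.08 + 10^-0.98) = 0.07618
DIC = [CO2*]/α₀ = 3.356×10^-4 / 0.07618 = 4.405 mmol/kg
[CO3²⁻] = α₂·DIC; α₂ = 0.007977, so [CO3²⁻] = 0.007977 × 4.405 = 0.0351 mmol/kg

[CO3²⁻] = 0.0351 mmol/kg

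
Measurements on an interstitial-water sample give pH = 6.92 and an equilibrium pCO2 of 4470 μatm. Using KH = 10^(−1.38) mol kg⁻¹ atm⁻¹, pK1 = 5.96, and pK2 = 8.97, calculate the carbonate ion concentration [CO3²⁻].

[CO2*] = KH · pCO2 = 10^(−1.38) × 4470×10^-6 = 1.863×10^-4 mol/kg
α₀ = 1/(1 + K1/[H⁺] + K1K2/[H⁺]²) = 1/(1 + 10^+0.96 + 10^-1.09) = 0.09803
DIC = [CO2*]/α₀ = 1.863×10^-4 / 0.09803 = 1.901 mmol/kg
[CO3²⁻] = α₂·DIC; α₂ = 0.007968, so [CO3²⁻] = 0.007968 × 1.901 = 0.0151 mmol/kg = 15.1 μmol/kg

[CO3²⁻] = 15.1 μmol/kg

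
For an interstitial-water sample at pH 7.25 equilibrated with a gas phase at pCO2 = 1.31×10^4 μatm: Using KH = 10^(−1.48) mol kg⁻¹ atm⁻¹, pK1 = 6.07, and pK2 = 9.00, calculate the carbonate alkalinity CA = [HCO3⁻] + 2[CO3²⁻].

[CO2*] = KH · pCO2 = 10^(−1.48) × 1.31×10^4×10^-6 = 4.338×10^-4 mol/kg
α₀ = 1/(1 + K1/[H⁺] + K1K2/[H⁺]²) = 1/(1 + 10^+1.18 + 10^-0.57) = 0.06096
DIC = [CO2*]/α₀ = 4.338×10^-4 / 0.06096 = 7.116 mmol/kg
CA = (α₁ + 2α₂)·DIC = (0.9226 + 2×0.01641) × 7.116 = 6.80 mmol/kg

CA = 6.80 mmol/kg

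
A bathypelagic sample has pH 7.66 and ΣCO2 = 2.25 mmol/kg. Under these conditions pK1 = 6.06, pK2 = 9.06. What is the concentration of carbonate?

α₂ = 1 / (1 + [H⁺]/K2 + [H⁺]²/(K1K2)) = 1 / (1 + 10^+1.40 + 10^-0.20)
   = 1 / (1 + 25.119 + 0.63096) = 1/26.750 = 0.03738
[CO3²⁻] = α₂ × DIC = 0.03738 × 2.25 = 0.0841 mmol/kg

[CO3²⁻] = 0.0841 mmol/kg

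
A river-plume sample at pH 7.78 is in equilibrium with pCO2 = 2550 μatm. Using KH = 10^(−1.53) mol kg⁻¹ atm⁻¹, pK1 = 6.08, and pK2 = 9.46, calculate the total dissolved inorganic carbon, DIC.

[CO2*] = KH · pCO2 = 10^(−1.53) × 2550×10^-6 = 7.526×10^-5 mol/kg
α₀ = 1/(1 + K1/[H⁺] + K1K2/[H⁺]²) = 1/(1 + 10^+1.70 + 10^+0.02) = 0.01917
DIC = [CO2*]/α₀ = 7.526×10^-5 / 0.01917 = 3.93 mmol/kg

DIC = 3.93 mmol/kg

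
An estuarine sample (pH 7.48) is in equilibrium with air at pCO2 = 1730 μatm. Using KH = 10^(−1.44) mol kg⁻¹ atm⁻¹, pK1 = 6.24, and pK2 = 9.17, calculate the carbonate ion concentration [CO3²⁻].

[CO3²⁻] = 0.0223 mmol/kg

[CO2*] = KH · pCO2 = 10^(−1.44) × 1730×10^-6 = 6.281×10^-5 mol/kg
α₀ = 1/(1 + K1/[H⁺] + K1K2/[H⁺]²) = 1/(1 + 10^+1.24 + 10^-0.45) = 0.05338
DIC = [CO2*]/α₀ = 6.281×10^-5 / 0.05338 = 1.177 mmol/kg
[CO3²⁻] = α₂·DIC; α₂ = 0.01894, so [CO3²⁻] = 0.01894 × 1.177 = 0.0223 mmol/kg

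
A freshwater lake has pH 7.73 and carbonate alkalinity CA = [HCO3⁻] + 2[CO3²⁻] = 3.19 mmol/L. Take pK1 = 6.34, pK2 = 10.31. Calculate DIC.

CA = [HCO3⁻] + 2[CO3²⁻] = (α₁ + 2α₂)·DIC
At pH 7.73: [H⁺]/K1 = 10^-1.39 = 0.040738, K2/[H⁺] = 10^-2.58 = 0.0026303
α₁ = 1/(1 + 0.040738 + 0.0026303) = 1/1.0434 = 0.9584; α₂ = α₁·K2/[H⁺] = 0.002521
α₁ + 2α₂ = 0.9635
DIC = CA / (α₁ + 2α₂) = 3.19 / 0.9635 = 3.31 mmol/L

DIC = 3.31 mmol/L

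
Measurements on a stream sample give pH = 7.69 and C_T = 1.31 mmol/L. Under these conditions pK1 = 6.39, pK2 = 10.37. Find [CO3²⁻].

α₂ = 1 / (1 + [H⁺]/K2 + [H⁺]²/(K1K2)) = 1 / (1 + 10^+2.68 + 10^+1.38)
   = 1 / (1 + 478.63 + 23.988) = 1/503.62 = 0.001986
[CO3²⁻] = α₂ × DIC = 0.001986 × 1.31 = 0.00260 mmol/L = 2.60 μmol/L

[CO3²⁻] = 2.60 μmol/L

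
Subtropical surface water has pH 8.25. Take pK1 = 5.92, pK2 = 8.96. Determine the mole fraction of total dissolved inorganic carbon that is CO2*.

α₀ = 0.00390

α₀ = 1 / (1 + K1/[H⁺] + K1K2/[H⁺]²) = 1 / (1 + 10^+2.33 + 10^+1.62)
   = 1 / (1 + 213.80 + 41.687) = 1/256.48 = 0.003899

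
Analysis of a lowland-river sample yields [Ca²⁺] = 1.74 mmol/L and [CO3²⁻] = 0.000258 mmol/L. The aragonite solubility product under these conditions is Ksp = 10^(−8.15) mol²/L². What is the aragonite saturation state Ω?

Ksp = 10^(−8.15) = 7.079×10^-9
Ω = [Ca²⁺][CO3²⁻]/Ksp = (1.74×10^-3)(0.000258×10^-3) / 7.079×10^-9 = 0.0634

Ω = 0.0634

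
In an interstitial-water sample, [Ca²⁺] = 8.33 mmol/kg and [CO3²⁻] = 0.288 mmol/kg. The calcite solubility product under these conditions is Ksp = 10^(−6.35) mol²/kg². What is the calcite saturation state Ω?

Ksp = 10^(−6.35) = 4.467×10^-7
Ω = [Ca²⁺][CO3²⁻]/Ksp = (8.33×10^-3)(0.288×10^-3) / 4.467×10^-7 = 5.37

Ω = 5.37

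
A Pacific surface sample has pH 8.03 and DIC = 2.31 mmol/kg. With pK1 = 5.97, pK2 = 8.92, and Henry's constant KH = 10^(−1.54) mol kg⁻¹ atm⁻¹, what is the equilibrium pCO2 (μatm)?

α₀ = 1 / (1 + K1/[H⁺] + K1K2/[H⁺]²) = 1 / (1 + 10^+2.06 + 10^+1.17)
   = 1 / (1 + 114.82 + 14.791) = 1/130.61 = 0.007657
[CO2*] = α₀ × DIC = 0.007657 × 2.31 = 0.01769 mmol/kg = 17.69 μmol/kg
pCO2 = [CO2*]/KH = 1.769×10^-5 / 2.884×10^-2 = 613 μatm

pCO2 = 613 μatm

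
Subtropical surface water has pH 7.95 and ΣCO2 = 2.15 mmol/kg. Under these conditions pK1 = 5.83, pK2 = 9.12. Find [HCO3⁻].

α₁ = 1 / (1 + [H⁺]/K1 + K2/[H⁺]) = 1 / (1 + 10^-2.12 + 10^-1.17)
   = 1 / (1 + 0.0075858 + 0.067608) = 1/1.0752 = 0.9301
[HCO3⁻] = α₁ × DIC = 0.9301 × 2.15 = 2.00 mmol/kg

[HCO3⁻] = 2.00 mmol/kg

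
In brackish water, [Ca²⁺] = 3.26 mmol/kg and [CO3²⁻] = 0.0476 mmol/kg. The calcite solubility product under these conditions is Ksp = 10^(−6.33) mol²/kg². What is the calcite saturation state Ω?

Ksp = 10^(−6.33) = 4.677×10^-7
Ω = [Ca²⁺][CO3²⁻]/Ksp = (3.26×10^-3)(0.0476×10^-3) / 4.677×10^-7 = 0.332

Ω = 0.332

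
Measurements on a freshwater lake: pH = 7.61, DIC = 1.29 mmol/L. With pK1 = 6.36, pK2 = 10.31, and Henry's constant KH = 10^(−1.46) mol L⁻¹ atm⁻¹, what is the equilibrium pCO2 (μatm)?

α₀ = 1 / (1 + K1/[H⁺] + K1K2/[H⁺]²) = 1 / (1 + 10^+1.25 + 10^-1.45)
   = 1 / (1 + 17.783 + 0.035481) = 1/18.818 = 0.05314
[CO2*] = α₀ × DIC = 0.05314 × 1.29 = 0.06855 mmol/L
pCO2 = [CO2*]/KH = 6.855×10^-5 / 3.467×10^-2 = 1980 μatm

pCO2 = 1980 μatm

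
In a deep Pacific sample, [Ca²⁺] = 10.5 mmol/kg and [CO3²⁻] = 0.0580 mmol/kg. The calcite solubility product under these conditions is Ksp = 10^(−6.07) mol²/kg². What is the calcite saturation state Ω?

Ω = 0.716

Ksp = 10^(−6.07) = 8.511×10^-7
Ω = [Ca²⁺][CO3²⁻]/Ksp = (10.5×10^-3)(0.0580×10^-3) / 8.511×10^-7 = 0.716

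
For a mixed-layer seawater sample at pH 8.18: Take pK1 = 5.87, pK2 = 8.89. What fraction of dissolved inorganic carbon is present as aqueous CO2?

α₀ = 0.00408

α₀ = 1 / (1 + K1/[H⁺] + K1K2/[H⁺]²) = 1 / (1 + 10^+2.31 + 10^+1.60)
   = 1 / (1 + 204.17 + 39.811) = 1/244.98 = 0.004082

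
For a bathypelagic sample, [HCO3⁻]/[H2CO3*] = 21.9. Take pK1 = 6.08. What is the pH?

From K1 = [H⁺][HCO3⁻]/[H2CO3*]:  pH = pK1 + log₁₀([HCO3⁻]/[H2CO3*])
log₁₀(21.9) = +1.340
pH = 6.08 + (+1.340) = 7.42

pH = 7.42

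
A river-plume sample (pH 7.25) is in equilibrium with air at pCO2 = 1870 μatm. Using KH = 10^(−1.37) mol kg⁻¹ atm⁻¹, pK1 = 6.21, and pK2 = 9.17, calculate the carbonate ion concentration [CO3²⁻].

[CO3²⁻] = 10.5 μmol/kg

[CO2*] = KH · pCO2 = 10^(−1.37) × 1870×10^-6 = 7.977×10^-5 mol/kg
α₀ = 1/(1 + K1/[H⁺] + K1K2/[H⁺]²) = 1/(1 + 10^+1.04 + 10^-0.88) = 0.08267
DIC = [CO2*]/α₀ = 7.977×10^-5 / 0.08267 = 0.9650 mmol/kg
[CO3²⁻] = α₂·DIC; α₂ = 0.01090, so [CO3²⁻] = 0.01090 × 0.9650 = 0.0105 mmol/kg = 10.5 μmol/kg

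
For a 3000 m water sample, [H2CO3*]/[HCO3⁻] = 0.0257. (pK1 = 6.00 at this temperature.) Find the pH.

pH = 7.59

From K1 = [H⁺][HCO3⁻]/[H2CO3*]:  pH = pK1 − log₁₀([H2CO3*]/[HCO3⁻])
log₁₀(0.0257) = -1.590
pH = 6.00 − (-1.590) = 7.59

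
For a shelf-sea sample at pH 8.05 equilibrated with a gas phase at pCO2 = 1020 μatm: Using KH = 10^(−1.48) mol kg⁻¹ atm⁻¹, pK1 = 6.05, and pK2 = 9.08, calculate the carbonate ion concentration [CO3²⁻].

[CO3²⁻] = 0.315 mmol/kg

[CO2*] = KH · pCO2 = 10^(−1.48) × 1020×10^-6 = 3.378×10^-5 mol/kg
α₀ = 1/(1 + K1/[H⁺] + K1K2/[H⁺]²) = 1/(1 + 10^+2.00 + 10^+0.97) = 0.009064
DIC = [CO2*]/α₀ = 3.378×10^-5 / 0.009064 = 3.727 mmol/kg
[CO3²⁻] = α₂·DIC; α₂ = 0.08459, so [CO3²⁻] = 0.08459 × 3.727 = 0.315 mmol/kg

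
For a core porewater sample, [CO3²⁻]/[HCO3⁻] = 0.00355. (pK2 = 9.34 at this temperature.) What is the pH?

From K2 = [H⁺][CO3²⁻]/[HCO3⁻]:  pH = pK2 + log₁₀([CO3²⁻]/[HCO3⁻])
log₁₀(0.00355) = -2.450
pH = 9.34 + (-2.450) = 6.89

pH = 6.89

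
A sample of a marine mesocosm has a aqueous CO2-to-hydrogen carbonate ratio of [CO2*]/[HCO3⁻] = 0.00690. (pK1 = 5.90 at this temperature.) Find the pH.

pH = 8.06

From K1 = [H⁺][HCO3⁻]/[CO2*]:  pH = pK1 − log₁₀([CO2*]/[HCO3⁻])
log₁₀(0.00690) = -2.161
pH = 5.90 − (-2.161) = 8.06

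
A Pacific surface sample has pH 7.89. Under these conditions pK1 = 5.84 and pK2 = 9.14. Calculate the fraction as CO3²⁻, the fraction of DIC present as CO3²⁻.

α₂ = 1 / (1 + [H⁺]/K2 + [H⁺]²/(K1K2)) = 1 / (1 + 10^+1.25 + 10^-0.80)
   = 1 / (1 + 17.783 + 0.15849) = 1/18.941 = 0.05279

α₂ = 0.0528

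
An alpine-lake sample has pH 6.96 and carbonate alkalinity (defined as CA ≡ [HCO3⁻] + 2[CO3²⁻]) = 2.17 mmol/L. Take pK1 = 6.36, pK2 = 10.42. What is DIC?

CA = [HCO3⁻] + 2[CO3²⁻] = (α₁ + 2α₂)·DIC
At pH 6.96: [H⁺]/K1 = 10^-0.60 = 0.25119, K2/[H⁺] = 10^-3.46 = 0.00034674
α₁ = 1/(1 + 0.25119 + 0.00034674) = 1/1.2515 = 0.7990; α₂ = α₁·K2/[H⁺] = 0.0002770
α₁ + 2α₂ = 0.7996
DIC = CA / (α₁ + 2α₂) = 2.17 / 0.7996 = 2.71 mmol/L

DIC = 2.71 mmol/L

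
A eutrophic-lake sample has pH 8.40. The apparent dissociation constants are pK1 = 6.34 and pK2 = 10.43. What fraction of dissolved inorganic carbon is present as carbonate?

α₂ = 1 / (1 + [H⁺]/K2 + [H⁺]²/(K1K2)) = 1 / (1 + 10^+2.03 + 10^-0.03)
   = 1 / (1 + 107.15 + 0.93325) = 1/109.09 = 0.009167

α₂ = 0.00917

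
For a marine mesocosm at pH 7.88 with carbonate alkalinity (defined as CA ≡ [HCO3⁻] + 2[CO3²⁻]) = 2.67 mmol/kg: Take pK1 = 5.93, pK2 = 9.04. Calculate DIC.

DIC = 2.53 mmol/kg

CA = [HCO3⁻] + 2[CO3²⁻] = (α₁ + 2α₂)·DIC
At pH 7.88: [H⁺]/K1 = 10^-1.95 = 0.011220, K2/[H⁺] = 10^-1.16 = 0.069183
α₁ = 1/(1 + 0.011220 + 0.069183) = 1/1.0804 = 0.9256; α₂ = α₁·K2/[H⁺] = 0.06403
α₁ + 2α₂ = 1.0536
DIC = CA / (α₁ + 2α₂) = 2.67 / 1.0536 = 2.53 mmol/kg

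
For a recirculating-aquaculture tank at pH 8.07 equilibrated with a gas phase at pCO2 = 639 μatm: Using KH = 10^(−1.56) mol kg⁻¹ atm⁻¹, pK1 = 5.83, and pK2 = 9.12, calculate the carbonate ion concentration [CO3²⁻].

[CO2*] = KH · pCO2 = 10^(−1.56) × 639×10^-6 = 1.760×10^-5 mol/kg
α₀ = 1/(1 + K1/[H⁺] + K1K2/[H⁺]²) = 1/(1 + 10^+2.24 + 10^+1.19) = 0.005256
DIC = [CO2*]/α₀ = 1.760×10^-5 / 0.005256 = 3.349 mmol/kg
[CO3²⁻] = α₂·DIC; α₂ = 0.08140, so [CO3²⁻] = 0.08140 × 3.349 = 0.273 mmol/kg

[CO3²⁻] = 0.273 mmol/kg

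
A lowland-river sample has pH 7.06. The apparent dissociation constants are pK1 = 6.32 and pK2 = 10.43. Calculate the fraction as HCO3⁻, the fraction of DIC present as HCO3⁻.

α₁ = 0.846

α₁ = 1 / (1 + [H⁺]/K1 + K2/[H⁺]) = 1 / (1 + 10^-0.74 + 10^-3.37)
   = 1 / (1 + 0.18197 + 0.00042658) = 1/1.1824 = 0.8457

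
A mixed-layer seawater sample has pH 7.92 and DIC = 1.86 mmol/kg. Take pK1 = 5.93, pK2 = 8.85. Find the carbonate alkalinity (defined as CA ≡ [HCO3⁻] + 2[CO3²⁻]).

CA = [HCO3⁻] + 2[CO3²⁻] = (α₁ + 2α₂)·DIC
At pH 7.92: [H⁺]/K1 = 10^-1.99 = 0.010233, K2/[H⁺] = 10^-0.93 = 0.11749
α₁ = 1/(1 + 0.010233 + 0.11749) = 1/1.1277 = 0.8867; α₂ = α₁·K2/[H⁺] = 0.1042
α₁ + 2α₂ = 1.0951
CA = 1.0951 × 1.86 = 2.04 mmol/kg

CA = 2.04 mmol/kg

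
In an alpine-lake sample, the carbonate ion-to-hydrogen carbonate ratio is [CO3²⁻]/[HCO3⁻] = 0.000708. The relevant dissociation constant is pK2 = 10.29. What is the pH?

From K2 = [H⁺][CO3²⁻]/[HCO3⁻]:  pH = pK2 + log₁₀([CO3²⁻]/[HCO3⁻])
log₁₀(0.000708) = -3.150
pH = 10.29 + (-3.150) = 7.14

pH = 7.14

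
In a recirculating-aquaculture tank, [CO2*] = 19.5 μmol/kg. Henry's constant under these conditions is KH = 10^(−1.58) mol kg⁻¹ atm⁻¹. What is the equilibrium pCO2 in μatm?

KH = 10^(−1.58) = 2.630×10^-2 mol kg⁻¹ atm⁻¹
pCO2 = [CO2*]/KH = 19.5×10^-6 / 2.630×10^-2 = 7.41×10^-4 atm = 741 μatm

pCO2 = 741 μatm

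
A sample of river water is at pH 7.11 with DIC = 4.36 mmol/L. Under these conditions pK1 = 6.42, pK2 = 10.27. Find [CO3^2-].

[CO3²⁻] = 2.50 μmol/L

α₂ = 1 / (1 + [H⁺]/K2 + [H⁺]²/(K1K2)) = 1 / (1 + 10^+3.16 + 10^+2.47)
   = 1 / (1 + 1445.4 + 295.12) = 1/1741.6 = 0.0005742
[CO3²⁻] = α₂ × DIC = 0.0005742 × 4.36 = 0.00250 mmol/L = 2.50 μmol/L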